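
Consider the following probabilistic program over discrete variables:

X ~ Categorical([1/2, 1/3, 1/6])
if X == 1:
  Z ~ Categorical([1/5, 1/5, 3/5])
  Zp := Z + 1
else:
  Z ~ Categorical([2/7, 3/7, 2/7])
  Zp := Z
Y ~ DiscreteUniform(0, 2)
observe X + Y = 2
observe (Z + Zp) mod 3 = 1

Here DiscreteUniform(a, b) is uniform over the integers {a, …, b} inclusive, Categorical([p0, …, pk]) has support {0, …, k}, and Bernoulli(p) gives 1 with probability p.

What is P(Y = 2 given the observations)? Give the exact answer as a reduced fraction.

Enumerate traces; 3 have nonzero weight after conditioning:
  (X=0, Z=2, Y=2) weight 1/21
  (X=1, Z=0, Y=1) weight 1/45
  (X=2, Z=2, Y=0) weight 1/63
Group by Y:
  weight(Y=0) = 1/63
  weight(Y=1) = 1/45
  weight(Y=2) = 1/21
Total weight = 1/63 + 1/45 + 1/21 = 3/35
P(Y=0 | obs) = 1/63 / 3/35 = 5/27
P(Y=1 | obs) = 1/45 / 3/35 = 7/27
P(Y=2 | obs) = 1/21 / 3/35 = 5/9

P(Y = 2 | obs) = 5/9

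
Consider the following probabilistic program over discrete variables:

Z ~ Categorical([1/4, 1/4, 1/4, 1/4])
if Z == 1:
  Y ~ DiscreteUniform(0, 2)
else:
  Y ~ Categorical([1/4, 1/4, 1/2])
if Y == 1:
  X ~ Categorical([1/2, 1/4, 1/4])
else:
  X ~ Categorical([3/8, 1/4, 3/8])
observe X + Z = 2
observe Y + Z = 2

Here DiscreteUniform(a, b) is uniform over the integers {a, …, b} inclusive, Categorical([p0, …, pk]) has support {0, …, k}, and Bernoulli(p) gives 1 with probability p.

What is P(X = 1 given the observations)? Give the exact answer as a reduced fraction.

Enumerate traces; 3 have nonzero weight after conditioning:
  (Z=0, Y=2, X=2) weight 3/64
  (Z=1, Y=1, X=1) weight 1/48
  (Z=2, Y=0, X=0) weight 3/128
Group by X:
  weight(X=0) = 3/128
  weight(X=1) = 1/48
  weight(X=2) = 3/64
Total weight = 3/128 + 1/48 + 3/64 = 35/384
P(X=0 | obs) = 3/128 / 35/384 = 9/35
P(X=1 | obs) = 1/48 / 35/384 = 8/35
P(X=2 | obs) = 3/64 / 35/384 = 18/35

P(X = 1 | obs) = 8/35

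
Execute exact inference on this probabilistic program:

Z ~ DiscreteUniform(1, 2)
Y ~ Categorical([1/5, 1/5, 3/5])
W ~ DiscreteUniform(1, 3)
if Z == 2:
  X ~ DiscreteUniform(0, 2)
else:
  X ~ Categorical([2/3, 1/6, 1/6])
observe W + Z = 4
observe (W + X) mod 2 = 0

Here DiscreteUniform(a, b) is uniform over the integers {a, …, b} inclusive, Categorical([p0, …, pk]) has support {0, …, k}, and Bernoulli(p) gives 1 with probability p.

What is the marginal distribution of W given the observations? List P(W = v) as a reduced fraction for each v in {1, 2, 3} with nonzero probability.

Enumerate traces; 9 have nonzero weight after conditioning:
  (Z=1, Y=0, W=3, X=1) weight 1/180
  (Z=1, Y=1, W=3, X=1) weight 1/180
  (Z=1, Y=2, W=3, X=1) weight 1/60
  (Z=2, Y=0, W=2, X=0) weight 1/90
  (Z=2, Y=0, W=2, X=2) weight 1/90
  (Z=2, Y=1, W=2, X=0) weight 1/90
  (Z=2, Y=1, W=2, X=2) weight 1/90
  (Z=2, Y=2, W=2, X=0) weight 1/30
  … 1 more
Group by W:
  weight(W=2) = 1/9
  weight(W=3) = 1/36
Total weight = 1/9 + 1/36 = 5/36
P(W=2 | obs) = 1/9 / 5/36 = 4/5
P(W=3 | obs) = 1/36 / 5/36 = 1/5

P(W=2) = 4/5, P(W=3) = 1/5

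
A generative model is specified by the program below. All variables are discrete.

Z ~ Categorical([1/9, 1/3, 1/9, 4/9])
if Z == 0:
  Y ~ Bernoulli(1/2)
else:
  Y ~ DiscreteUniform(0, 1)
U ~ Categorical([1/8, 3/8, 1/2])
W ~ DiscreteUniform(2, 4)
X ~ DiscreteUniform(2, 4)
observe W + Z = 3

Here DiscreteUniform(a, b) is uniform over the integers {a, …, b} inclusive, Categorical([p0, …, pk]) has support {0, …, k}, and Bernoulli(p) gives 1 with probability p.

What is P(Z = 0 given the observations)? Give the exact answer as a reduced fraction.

P(Z = 0 | obs) = 1/4

Enumerate traces; 36 have nonzero weight after conditioning:
  (Z=0, Y=0, U=0, W=3, X=2) weight 1/1296
  (Z=0, Y=0, U=0, W=3, X=3) weight 1/1296
  (Z=0, Y=0, U=0, W=3, X=4) weight 1/1296
  (Z=0, Y=0, U=1, W=3, X=2) weight 1/432
  (Z=0, Y=0, U=1, W=3, X=3) weight 1/432
  (Z=0, Y=0, U=1, W=3, X=4) weight 1/432
  (Z=0, Y=0, U=2, W=3, X=2) weight 1/324
  (Z=0, Y=0, U=2, W=3, X=3) weight 1/324
  (Z=1, Y=0, U=0, W=2, X=2) weight 1/432
  … 27 more
Group by Z:
  weight(Z=0) = 1/27
  weight(Z=1) = 1/9
Total weight = 1/27 + 1/9 = 4/27
P(Z=0 | obs) = 1/27 / 4/27 = 1/4
P(Z=1 | obs) = 1/9 / 4/27 = 3/4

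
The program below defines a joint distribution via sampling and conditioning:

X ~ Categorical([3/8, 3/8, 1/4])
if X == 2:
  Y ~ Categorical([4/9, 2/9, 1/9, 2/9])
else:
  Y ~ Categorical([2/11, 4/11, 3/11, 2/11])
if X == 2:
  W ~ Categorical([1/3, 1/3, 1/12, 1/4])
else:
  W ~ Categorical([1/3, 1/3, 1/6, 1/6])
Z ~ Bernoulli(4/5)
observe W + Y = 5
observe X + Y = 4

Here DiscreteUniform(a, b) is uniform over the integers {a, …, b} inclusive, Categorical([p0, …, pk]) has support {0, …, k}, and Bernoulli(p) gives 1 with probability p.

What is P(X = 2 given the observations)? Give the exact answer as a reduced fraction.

P(X = 2 | obs) = 11/29

Enumerate traces; 4 have nonzero weight after conditioning:
  (X=1, Y=3, W=2, Z=0) weight 1/440
  (X=1, Y=3, W=2, Z=1) weight 1/110
  (X=2, Y=2, W=3, Z=0) weight 1/720
  (X=2, Y=2, W=3, Z=1) weight 1/180
Group by X:
  weight(X=1) = 1/88
  weight(X=2) = 1/144
Total weight = 1/88 + 1/144 = 29/1584
P(X=1 | obs) = 1/88 / 29/1584 = 18/29
P(X=2 | obs) = 1/144 / 29/1584 = 11/29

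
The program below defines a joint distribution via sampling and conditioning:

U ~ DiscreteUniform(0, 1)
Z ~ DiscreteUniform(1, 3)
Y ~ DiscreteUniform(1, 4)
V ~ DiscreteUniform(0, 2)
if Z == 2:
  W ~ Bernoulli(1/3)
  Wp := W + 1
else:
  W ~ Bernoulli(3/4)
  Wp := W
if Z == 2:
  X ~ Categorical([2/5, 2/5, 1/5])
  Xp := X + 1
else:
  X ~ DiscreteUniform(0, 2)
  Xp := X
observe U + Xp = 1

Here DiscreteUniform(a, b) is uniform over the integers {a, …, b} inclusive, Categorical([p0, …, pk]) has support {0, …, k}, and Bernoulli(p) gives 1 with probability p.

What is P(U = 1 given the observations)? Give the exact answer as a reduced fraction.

Enumerate traces; 120 have nonzero weight after conditioning:
  (U=0, Z=1, Y=1, V=0, W=0, X=1) weight 1/864
  (U=0, Z=1, Y=1, V=0, W=1, X=1) weight 1/288
  (U=0, Z=1, Y=1, V=1, W=0, X=1) weight 1/864
  (U=0, Z=1, Y=1, V=1, W=1, X=1) weight 1/288
  (U=0, Z=1, Y=1, V=2, W=0, X=1) weight 1/864
  (U=0, Z=1, Y=1, V=2, W=1, X=1) weight 1/288
  (U=0, Z=1, Y=2, V=0, W=0, X=1) weight 1/864
  (U=0, Z=1, Y=2, V=0, W=1, X=1) weight 1/288
  (U=1, Z=1, Y=1, V=0, W=0, X=0) weight 1/864
  … 111 more
Group by U:
  weight(U=0) = 8/45
  weight(U=1) = 1/9
Total weight = 8/45 + 1/9 = 13/45
P(U=0 | obs) = 8/45 / 13/45 = 8/13
P(U=1 | obs) = 1/9 / 13/45 = 5/13

P(U = 1 | obs) = 5/13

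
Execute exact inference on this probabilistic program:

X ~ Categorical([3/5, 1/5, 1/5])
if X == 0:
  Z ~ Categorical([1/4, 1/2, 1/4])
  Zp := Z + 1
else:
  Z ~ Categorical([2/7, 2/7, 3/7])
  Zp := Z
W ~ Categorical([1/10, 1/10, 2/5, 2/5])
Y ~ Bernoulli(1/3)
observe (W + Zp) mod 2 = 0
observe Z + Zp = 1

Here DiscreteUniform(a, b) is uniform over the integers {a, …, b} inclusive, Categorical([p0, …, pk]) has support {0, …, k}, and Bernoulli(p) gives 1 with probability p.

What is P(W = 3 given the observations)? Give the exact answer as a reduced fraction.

P(W = 3 | obs) = 4/5

Enumerate traces; 4 have nonzero weight after conditioning:
  (X=0, Z=0, W=1, Y=0) weight 1/100
  (X=0, Z=0, W=1, Y=1) weight 1/200
  (X=0, Z=0, W=3, Y=0) weight 1/25
  (X=0, Z=0, W=3, Y=1) weight 1/50
Group by W:
  weight(W=1) = 3/200
  weight(W=3) = 3/50
Total weight = 3/200 + 3/50 = 3/40
P(W=1 | obs) = 3/200 / 3/40 = 1/5
P(W=3 | obs) = 3/50 / 3/40 = 4/5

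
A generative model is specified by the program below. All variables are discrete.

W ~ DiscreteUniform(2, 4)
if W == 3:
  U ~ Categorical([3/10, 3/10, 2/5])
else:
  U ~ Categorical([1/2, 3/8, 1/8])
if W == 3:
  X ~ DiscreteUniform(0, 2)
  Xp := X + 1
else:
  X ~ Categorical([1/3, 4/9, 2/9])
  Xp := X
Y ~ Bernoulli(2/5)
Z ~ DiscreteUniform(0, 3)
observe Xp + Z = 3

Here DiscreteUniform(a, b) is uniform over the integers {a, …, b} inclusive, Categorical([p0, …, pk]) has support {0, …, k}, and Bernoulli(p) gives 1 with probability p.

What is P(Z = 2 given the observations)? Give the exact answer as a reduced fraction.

P(Z = 2 | obs) = 11/27

Enumerate traces; 54 have nonzero weight after conditioning:
  (W=2, U=0, X=0, Y=0, Z=3) weight 1/120
  (W=2, U=0, X=0, Y=1, Z=3) weight 1/180
  (W=2, U=0, X=1, Y=0, Z=2) weight 1/90
  (W=2, U=0, X=1, Y=1, Z=2) weight 1/135
  (W=2, U=0, X=2, Y=0, Z=1) weight 1/180
  (W=2, U=0, X=2, Y=1, Z=1) weight 1/270
  (W=2, U=1, X=0, Y=0, Z=3) weight 1/160
  (W=2, U=1, X=0, Y=1, Z=3) weight 1/240
  (W=3, U=0, X=2, Y=0, Z=0) weight 1/200
  … 45 more
Group by Z:
  weight(Z=0) = 1/36
  weight(Z=1) = 7/108
  weight(Z=2) = 11/108
  weight(Z=3) = 1/18
Total weight = 1/36 + 7/108 + 11/108 + 1/18 = 1/4
P(Z=0 | obs) = 1/36 / 1/4 = 1/9
P(Z=1 | obs) = 7/108 / 1/4 = 7/27
P(Z=2 | obs) = 11/108 / 1/4 = 11/27
P(Z=3 | obs) = 1/18 / 1/4 = 2/9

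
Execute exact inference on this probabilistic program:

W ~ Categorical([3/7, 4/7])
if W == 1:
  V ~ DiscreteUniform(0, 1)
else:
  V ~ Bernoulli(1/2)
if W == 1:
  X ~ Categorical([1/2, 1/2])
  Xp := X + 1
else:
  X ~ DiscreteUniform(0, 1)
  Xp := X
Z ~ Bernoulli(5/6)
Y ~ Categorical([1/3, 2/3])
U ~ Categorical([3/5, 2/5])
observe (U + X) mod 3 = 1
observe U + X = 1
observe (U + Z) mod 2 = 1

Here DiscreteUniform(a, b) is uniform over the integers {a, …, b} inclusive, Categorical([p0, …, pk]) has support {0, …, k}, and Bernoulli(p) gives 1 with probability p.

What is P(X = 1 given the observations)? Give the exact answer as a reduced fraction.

Enumerate traces; 16 have nonzero weight after conditioning:
  (W=0, V=0, X=0, Z=0, Y=0, U=1) weight 1/420
  (W=0, V=0, X=0, Z=0, Y=1, U=1) weight 1/210
  (W=0, V=0, X=1, Z=1, Y=0, U=0) weight 1/56
  (W=0, V=0, X=1, Z=1, Y=1, U=0) weight 1/28
  (W=0, V=1, X=0, Z=0, Y=0, U=1) weight 1/420
  (W=0, V=1, X=0, Z=0, Y=1, U=1) weight 1/210
  (W=0, V=1, X=1, Z=1, Y=0, U=0) weight 1/56
  (W=0, V=1, X=1, Z=1, Y=1, U=0) weight 1/28
  … 8 more
Group by X:
  weight(X=0) = 1/30
  weight(X=1) = 1/4
Total weight = 1/30 + 1/4 = 17/60
P(X=0 | obs) = 1/30 / 17/60 = 2/17
P(X=1 | obs) = 1/4 / 17/60 = 15/17

P(X = 1 | obs) = 15/17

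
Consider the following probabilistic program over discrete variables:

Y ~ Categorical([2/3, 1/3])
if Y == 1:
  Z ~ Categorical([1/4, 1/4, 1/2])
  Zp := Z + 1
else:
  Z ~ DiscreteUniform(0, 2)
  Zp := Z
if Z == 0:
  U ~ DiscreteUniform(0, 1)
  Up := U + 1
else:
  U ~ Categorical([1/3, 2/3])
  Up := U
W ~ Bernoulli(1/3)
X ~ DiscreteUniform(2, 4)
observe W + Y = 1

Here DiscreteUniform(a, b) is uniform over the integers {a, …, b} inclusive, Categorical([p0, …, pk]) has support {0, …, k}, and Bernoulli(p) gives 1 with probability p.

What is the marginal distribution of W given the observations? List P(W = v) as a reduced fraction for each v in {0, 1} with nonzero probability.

P(W=0) = 1/2, P(W=1) = 1/2

Enumerate traces; 36 have nonzero weight after conditioning:
  (Y=0, Z=0, U=0, W=1, X=2) weight 1/81
  (Y=0, Z=0, U=0, W=1, X=3) weight 1/81
  (Y=0, Z=0, U=0, W=1, X=4) weight 1/81
  (Y=0, Z=0, U=1, W=1, X=2) weight 1/81
  (Y=0, Z=0, U=1, W=1, X=3) weight 1/81
  (Y=0, Z=0, U=1, W=1, X=4) weight 1/81
  (Y=0, Z=1, U=0, W=1, X=2) weight 2/243
  (Y=0, Z=1, U=0, W=1, X=3) weight 2/243
  (Y=1, Z=0, U=0, W=0, X=2) weight 1/108
  … 27 more
Group by W:
  weight(W=0) = 2/9
  weight(W=1) = 2/9
Total weight = 2/9 + 2/9 = 4/9
P(W=0 | obs) = 2/9 / 4/9 = 1/2
P(W=1 | obs) = 2/9 / 4/9 = 1/2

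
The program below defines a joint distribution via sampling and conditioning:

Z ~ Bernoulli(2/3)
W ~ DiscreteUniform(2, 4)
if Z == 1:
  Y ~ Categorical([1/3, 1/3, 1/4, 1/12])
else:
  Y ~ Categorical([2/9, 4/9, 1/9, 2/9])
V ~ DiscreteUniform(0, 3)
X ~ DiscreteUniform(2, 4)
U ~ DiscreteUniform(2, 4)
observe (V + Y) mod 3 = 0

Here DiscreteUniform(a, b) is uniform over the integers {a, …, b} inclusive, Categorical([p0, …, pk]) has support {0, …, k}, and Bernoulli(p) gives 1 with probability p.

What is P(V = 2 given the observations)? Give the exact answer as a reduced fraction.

Enumerate traces; 324 have nonzero weight after conditioning:
  (Z=0, W=2, Y=0, V=0, X=2, U=2) weight 1/1458
  (Z=0, W=2, Y=0, V=0, X=2, U=3) weight 1/1458
  (Z=0, W=2, Y=0, V=0, X=2, U=4) weight 1/1458
  (Z=0, W=2, Y=0, V=0, X=3, U=2) weight 1/1458
  (Z=0, W=2, Y=0, V=0, X=3, U=3) weight 1/1458
  (Z=0, W=2, Y=0, V=0, X=3, U=4) weight 1/1458
  (Z=0, W=2, Y=0, V=0, X=4, U=2) weight 1/1458
  (Z=0, W=2, Y=0, V=0, X=4, U=3) weight 1/1458
  (Z=0, W=2, Y=0, V=3, X=2, U=2) weight 1/1458
  (Z=0, W=2, Y=1, V=2, X=2, U=2) weight 1/729
  … 314 more
Group by V:
  weight(V=0) = 23/216
  weight(V=1) = 11/216
  weight(V=2) = 5/54
  weight(V=3) = 23/216
Total weight = 23/216 + 11/216 + 5/54 + 23/216 = 77/216
P(V=0 | obs) = 23/216 / 77/216 = 23/77
P(V=1 | obs) = 11/216 / 77/216 = 1/7
P(V=2 | obs) = 5/54 / 77/216 = 20/77
P(V=3 | obs) = 23/216 / 77/216 = 23/77

P(V = 2 | obs) = 20/77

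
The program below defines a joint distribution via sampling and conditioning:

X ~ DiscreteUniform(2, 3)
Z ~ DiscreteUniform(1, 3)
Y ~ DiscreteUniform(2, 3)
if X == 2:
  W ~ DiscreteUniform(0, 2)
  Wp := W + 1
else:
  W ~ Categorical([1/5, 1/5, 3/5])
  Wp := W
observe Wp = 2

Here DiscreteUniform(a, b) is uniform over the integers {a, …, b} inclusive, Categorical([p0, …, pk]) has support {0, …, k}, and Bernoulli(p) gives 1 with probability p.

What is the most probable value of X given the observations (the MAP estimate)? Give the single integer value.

argmax_v P(X = v | obs) = 3

Enumerate traces; 12 have nonzero weight after conditioning:
  (X=2, Z=1, Y=2, W=1) weight 1/36
  (X=2, Z=1, Y=3, W=1) weight 1/36
  (X=2, Z=2, Y=2, W=1) weight 1/36
  (X=2, Z=2, Y=3, W=1) weight 1/36
  (X=2, Z=3, Y=2, W=1) weight 1/36
  (X=2, Z=3, Y=3, W=1) weight 1/36
  (X=3, Z=1, Y=2, W=2) weight 1/20
  (X=3, Z=1, Y=3, W=2) weight 1/20
  … 4 more
Group by X:
  weight(X=2) = 1/6
  weight(X=3) = 3/10
Total weight = 1/6 + 3/10 = 7/15
P(X=2 | obs) = 1/6 / 7/15 = 5/14
P(X=3 | obs) = 3/10 / 7/15 = 9/14
argmax = 3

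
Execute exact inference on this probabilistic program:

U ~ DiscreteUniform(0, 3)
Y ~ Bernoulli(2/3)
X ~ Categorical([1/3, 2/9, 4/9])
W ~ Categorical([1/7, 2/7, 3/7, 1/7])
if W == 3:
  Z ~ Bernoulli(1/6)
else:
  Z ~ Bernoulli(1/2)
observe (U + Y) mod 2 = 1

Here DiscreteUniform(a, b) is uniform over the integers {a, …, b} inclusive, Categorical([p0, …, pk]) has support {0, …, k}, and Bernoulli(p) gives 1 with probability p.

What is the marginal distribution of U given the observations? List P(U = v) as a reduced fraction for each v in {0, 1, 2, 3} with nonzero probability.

P(U=0) = 1/3, P(U=1) = 1/6, P(U=2) = 1/3, P(U=3) = 1/6

Enumerate traces; 96 have nonzero weight after conditioning:
  (U=0, Y=1, X=0, W=0, Z=0) weight 1/252
  (U=0, Y=1, X=0, W=0, Z=1) weight 1/252
  (U=0, Y=1, X=0, W=1, Z=0) weight 1/126
  (U=0, Y=1, X=0, W=1, Z=1) weight 1/126
  (U=0, Y=1, X=0, W=2, Z=0) weight 1/84
  (U=0, Y=1, X=0, W=2, Z=1) weight 1/84
  (U=0, Y=1, X=0, W=3, Z=0) weight 5/756
  (U=0, Y=1, X=0, W=3, Z=1) weight 1/756
  (U=1, Y=0, X=0, W=0, Z=0) weight 1/504
  (U=2, Y=1, X=0, W=0, Z=0) weight 1/252
  … 86 more
Group by U:
  weight(U=0) = 1/6
  weight(U=1) = 1/12
  weight(U=2) = 1/6
  weight(U=3) = 1/12
Total weight = 1/6 + 1/12 + 1/6 + 1/12 = 1/2
P(U=0 | obs) = 1/6 / 1/2 = 1/3
P(U=1 | obs) = 1/12 / 1/2 = 1/6
P(U=2 | obs) = 1/6 / 1/2 = 1/3
P(U=3 | obs) = 1/12 / 1/2 = 1/6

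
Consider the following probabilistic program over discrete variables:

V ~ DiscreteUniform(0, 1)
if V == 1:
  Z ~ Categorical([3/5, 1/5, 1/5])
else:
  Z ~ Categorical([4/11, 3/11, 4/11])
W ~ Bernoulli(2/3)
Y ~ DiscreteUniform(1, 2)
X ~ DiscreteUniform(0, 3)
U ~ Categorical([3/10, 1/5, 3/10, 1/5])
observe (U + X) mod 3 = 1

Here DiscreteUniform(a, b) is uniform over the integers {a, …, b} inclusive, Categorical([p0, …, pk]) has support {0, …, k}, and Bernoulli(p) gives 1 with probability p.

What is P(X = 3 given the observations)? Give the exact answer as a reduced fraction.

Enumerate traces; 120 have nonzero weight after conditioning:
  (V=0, Z=0, W=0, Y=1, X=0, U=1) weight 1/660
  (V=0, Z=0, W=0, Y=1, X=1, U=0) weight 1/440
  (V=0, Z=0, W=0, Y=1, X=1, U=3) weight 1/660
  (V=0, Z=0, W=0, Y=1, X=2, U=2) weight 1/440
  (V=0, Z=0, W=0, Y=1, X=3, U=1) weight 1/660
  (V=0, Z=0, W=0, Y=2, X=0, U=1) weight 1/660
  (V=0, Z=0, W=0, Y=2, X=1, U=0) weight 1/440
  (V=0, Z=0, W=0, Y=2, X=1, U=3) weight 1/660
  … 112 more
Group by X:
  weight(X=0) = 1/20
  weight(X=1) = 1/8
  weight(X=2) = 3/40
  weight(X=3) = 1/20
Total weight = 1/20 + 1/8 + 3/40 + 1/20 = 3/10
P(X=0 | obs) = 1/20 / 3/10 = 1/6
P(X=1 | obs) = 1/8 / 3/10 = 5/12
P(X=2 | obs) = 3/40 / 3/10 = 1/4
P(X=3 | obs) = 1/20 / 3/10 = 1/6

P(X = 3 | obs) = 1/6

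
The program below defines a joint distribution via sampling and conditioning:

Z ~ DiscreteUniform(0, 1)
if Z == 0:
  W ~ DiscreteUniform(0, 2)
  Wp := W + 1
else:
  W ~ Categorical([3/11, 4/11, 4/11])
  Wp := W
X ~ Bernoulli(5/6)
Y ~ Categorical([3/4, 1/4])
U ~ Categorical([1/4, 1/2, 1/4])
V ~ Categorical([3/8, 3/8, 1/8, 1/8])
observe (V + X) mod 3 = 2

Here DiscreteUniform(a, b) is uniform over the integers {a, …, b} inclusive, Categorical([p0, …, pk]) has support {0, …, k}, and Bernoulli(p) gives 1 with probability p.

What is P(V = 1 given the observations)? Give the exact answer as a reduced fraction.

P(V = 1 | obs) = 15/16

Enumerate traces; 72 have nonzero weight after conditioning:
  (Z=0, W=0, X=0, Y=0, U=0, V=2) weight 1/1536
  (Z=0, W=0, X=0, Y=0, U=1, V=2) weight 1/768
  (Z=0, W=0, X=0, Y=0, U=2, V=2) weight 1/1536
  (Z=0, W=0, X=0, Y=1, U=0, V=2) weight 1/4608
  (Z=0, W=0, X=0, Y=1, U=1, V=2) weight 1/2304
  (Z=0, W=0, X=0, Y=1, U=2, V=2) weight 1/4608
  (Z=0, W=0, X=1, Y=0, U=0, V=1) weight 5/512
  (Z=0, W=0, X=1, Y=0, U=1, V=1) weight 5/256
  … 64 more
Group by V:
  weight(V=1) = 5/16
  weight(V=2) = 1/48
Total weight = 5/16 + 1/48 = 1/3
P(V=1 | obs) = 5/16 / 1/3 = 15/16
P(V=2 | obs) = 1/48 / 1/3 = 1/16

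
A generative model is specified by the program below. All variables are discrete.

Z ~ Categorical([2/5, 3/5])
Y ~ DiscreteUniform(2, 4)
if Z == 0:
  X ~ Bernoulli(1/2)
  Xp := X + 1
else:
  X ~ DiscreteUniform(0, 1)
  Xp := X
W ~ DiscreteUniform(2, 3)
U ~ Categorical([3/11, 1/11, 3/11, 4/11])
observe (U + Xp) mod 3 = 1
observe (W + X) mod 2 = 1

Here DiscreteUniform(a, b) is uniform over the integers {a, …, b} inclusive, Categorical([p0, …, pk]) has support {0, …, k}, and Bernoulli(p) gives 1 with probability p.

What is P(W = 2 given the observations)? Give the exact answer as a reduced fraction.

P(W = 2 | obs) = 27/44

Enumerate traces; 18 have nonzero weight after conditioning:
  (Z=0, Y=2, X=0, W=3, U=0) weight 1/110
  (Z=0, Y=2, X=0, W=3, U=3) weight 2/165
  (Z=0, Y=2, X=1, W=2, U=2) weight 1/110
  (Z=0, Y=3, X=0, W=3, U=0) weight 1/110
  (Z=0, Y=3, X=0, W=3, U=3) weight 2/165
  (Z=0, Y=3, X=1, W=2, U=2) weight 1/110
  (Z=0, Y=4, X=0, W=3, U=0) weight 1/110
  (Z=0, Y=4, X=0, W=3, U=3) weight 2/165
  … 10 more
Group by W:
  weight(W=2) = 27/220
  weight(W=3) = 17/220
Total weight = 27/220 + 17/220 = 1/5
P(W=2 | obs) = 27/220 / 1/5 = 27/44
P(W=3 | obs) = 17/220 / 1/5 = 17/44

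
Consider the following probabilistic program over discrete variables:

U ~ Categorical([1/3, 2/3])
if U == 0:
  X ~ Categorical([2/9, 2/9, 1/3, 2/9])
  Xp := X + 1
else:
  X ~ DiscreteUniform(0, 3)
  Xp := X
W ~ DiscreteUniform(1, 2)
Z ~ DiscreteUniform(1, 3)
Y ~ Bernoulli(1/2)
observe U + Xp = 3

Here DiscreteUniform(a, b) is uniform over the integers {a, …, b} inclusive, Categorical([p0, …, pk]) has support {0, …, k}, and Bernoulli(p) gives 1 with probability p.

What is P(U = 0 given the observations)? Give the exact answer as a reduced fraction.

P(U = 0 | obs) = 2/5

Enumerate traces; 24 have nonzero weight after conditioning:
  (U=0, X=2, W=1, Z=1, Y=0) weight 1/108
  (U=0, X=2, W=1, Z=1, Y=1) weight 1/108
  (U=0, X=2, W=1, Z=2, Y=0) weight 1/108
  (U=0, X=2, W=1, Z=2, Y=1) weight 1/108
  (U=0, X=2, W=1, Z=3, Y=0) weight 1/108
  (U=0, X=2, W=1, Z=3, Y=1) weight 1/108
  (U=0, X=2, W=2, Z=1, Y=0) weight 1/108
  (U=0, X=2, W=2, Z=1, Y=1) weight 1/108
  (U=1, X=2, W=1, Z=1, Y=0) weight 1/72
  … 15 more
Group by U:
  weight(U=0) = 1/9
  weight(U=1) = 1/6
Total weight = 1/9 + 1/6 = 5/18
P(U=0 | obs) = 1/9 / 5/18 = 2/5
P(U=1 | obs) = 1/6 / 5/18 = 3/5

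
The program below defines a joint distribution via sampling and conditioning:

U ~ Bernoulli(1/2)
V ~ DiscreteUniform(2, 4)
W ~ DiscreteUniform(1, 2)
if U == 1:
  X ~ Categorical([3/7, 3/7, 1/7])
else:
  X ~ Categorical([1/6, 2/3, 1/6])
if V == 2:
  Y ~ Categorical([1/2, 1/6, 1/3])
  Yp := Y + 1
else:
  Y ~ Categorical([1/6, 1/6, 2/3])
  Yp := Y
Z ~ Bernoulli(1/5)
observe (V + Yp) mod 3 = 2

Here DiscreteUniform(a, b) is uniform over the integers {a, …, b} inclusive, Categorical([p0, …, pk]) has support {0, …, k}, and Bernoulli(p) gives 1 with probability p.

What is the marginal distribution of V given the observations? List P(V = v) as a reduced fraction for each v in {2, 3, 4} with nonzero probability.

P(V=2) = 2/7, P(V=3) = 4/7, P(V=4) = 1/7

Enumerate traces; 72 have nonzero weight after conditioning:
  (U=0, V=2, W=1, X=0, Y=2, Z=0) weight 1/270
  (U=0, V=2, W=1, X=0, Y=2, Z=1) weight 1/1080
  (U=0, V=2, W=1, X=1, Y=2, Z=0) weight 2/135
  (U=0, V=2, W=1, X=1, Y=2, Z=1) weight 1/270
  (U=0, V=2, W=1, X=2, Y=2, Z=0) weight 1/270
  (U=0, V=2, W=1, X=2, Y=2, Z=1) weight 1/1080
  (U=0, V=2, W=2, X=0, Y=2, Z=0) weight 1/270
  (U=0, V=2, W=2, X=0, Y=2, Z=1) weight 1/1080
  (U=0, V=3, W=1, X=0, Y=2, Z=0) weight 1/135
  (U=0, V=4, W=1, X=0, Y=1, Z=0) weight 1/540
  … 62 more
Group by V:
  weight(V=2) = 1/9
  weight(V=3) = 2/9
  weight(V=4) = 1/18
Total weight = 1/9 + 2/9 + 1/18 = 7/18
P(V=2 | obs) = 1/9 / 7/18 = 2/7
P(V=3 | obs) = 2/9 / 7/18 = 4/7
P(V=4 | obs) = 1/18 / 7/18 = 1/7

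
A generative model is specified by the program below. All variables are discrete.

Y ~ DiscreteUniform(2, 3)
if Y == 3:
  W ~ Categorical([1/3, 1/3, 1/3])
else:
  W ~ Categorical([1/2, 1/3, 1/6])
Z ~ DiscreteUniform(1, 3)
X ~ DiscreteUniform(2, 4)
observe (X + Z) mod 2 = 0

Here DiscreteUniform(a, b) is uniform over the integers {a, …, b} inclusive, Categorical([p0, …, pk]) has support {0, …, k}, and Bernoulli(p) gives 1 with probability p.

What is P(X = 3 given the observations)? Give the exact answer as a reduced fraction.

Enumerate traces; 24 have nonzero weight after conditioning:
  (Y=2, W=0, Z=1, X=3) weight 1/36
  (Y=2, W=0, Z=2, X=2) weight 1/36
  (Y=2, W=0, Z=2, X=4) weight 1/36
  (Y=2, W=0, Z=3, X=3) weight 1/36
  (Y=2, W=1, Z=1, X=3) weight 1/54
  (Y=2, W=1, Z=2, X=2) weight 1/54
  (Y=2, W=1, Z=2, X=4) weight 1/54
  (Y=2, W=1, Z=3, X=3) weight 1/54
  … 16 more
Group by X:
  weight(X=2) = 1/9
  weight(X=3) = 2/9
  weight(X=4) = 1/9
Total weight = 1/9 + 2/9 + 1/9 = 4/9
P(X=2 | obs) = 1/9 / 4/9 = 1/4
P(X=3 | obs) = 2/9 / 4/9 = 1/2
P(X=4 | obs) = 1/9 / 4/9 = 1/4

P(X = 3 | obs) = 1/2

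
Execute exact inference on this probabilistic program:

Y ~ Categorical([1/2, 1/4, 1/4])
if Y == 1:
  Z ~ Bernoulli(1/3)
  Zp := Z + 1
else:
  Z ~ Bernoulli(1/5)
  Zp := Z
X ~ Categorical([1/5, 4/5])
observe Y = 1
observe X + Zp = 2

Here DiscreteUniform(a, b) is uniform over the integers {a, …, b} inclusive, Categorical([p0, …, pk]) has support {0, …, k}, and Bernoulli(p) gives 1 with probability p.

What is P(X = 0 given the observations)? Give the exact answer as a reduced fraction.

P(X = 0 | obs) = 1/9

Enumerate traces; 2 have nonzero weight after conditioning:
  (Y=1, Z=0, X=1) weight 2/15
  (Y=1, Z=1, X=0) weight 1/60
Group by X:
  weight(X=0) = 1/60
  weight(X=1) = 2/15
Total weight = 1/60 + 2/15 = 3/20
P(X=0 | obs) = 1/60 / 3/20 = 1/9
P(X=1 | obs) = 2/15 / 3/20 = 8/9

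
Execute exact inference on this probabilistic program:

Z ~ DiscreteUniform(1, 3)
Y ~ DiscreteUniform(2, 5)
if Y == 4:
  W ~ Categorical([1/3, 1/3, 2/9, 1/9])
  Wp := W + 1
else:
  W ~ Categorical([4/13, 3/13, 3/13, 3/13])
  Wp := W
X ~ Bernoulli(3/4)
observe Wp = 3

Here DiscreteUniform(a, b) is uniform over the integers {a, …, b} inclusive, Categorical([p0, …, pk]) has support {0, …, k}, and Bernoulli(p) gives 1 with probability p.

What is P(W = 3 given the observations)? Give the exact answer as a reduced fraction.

Enumerate traces; 24 have nonzero weight after conditioning:
  (Z=1, Y=2, W=3, X=0) weight 1/208
  (Z=1, Y=2, W=3, X=1) weight 3/208
  (Z=1, Y=3, W=3, X=0) weight 1/208
  (Z=1, Y=3, W=3, X=1) weight 3/208
  (Z=1, Y=4, W=2, X=0) weight 1/216
  (Z=1, Y=4, W=2, X=1) weight 1/72
  (Z=1, Y=5, W=3, X=0) weight 1/208
  (Z=1, Y=5, W=3, X=1) weight 3/208
  … 16 more
Group by W:
  weight(W=2) = 1/18
  weight(W=3) = 9/52
Total weight = 1/18 + 9/52 = 107/468
P(W=2 | obs) = 1/18 / 107/468 = 26/107
P(W=3 | obs) = 9/52 / 107/468 = 81/107

P(W = 3 | obs) = 81/107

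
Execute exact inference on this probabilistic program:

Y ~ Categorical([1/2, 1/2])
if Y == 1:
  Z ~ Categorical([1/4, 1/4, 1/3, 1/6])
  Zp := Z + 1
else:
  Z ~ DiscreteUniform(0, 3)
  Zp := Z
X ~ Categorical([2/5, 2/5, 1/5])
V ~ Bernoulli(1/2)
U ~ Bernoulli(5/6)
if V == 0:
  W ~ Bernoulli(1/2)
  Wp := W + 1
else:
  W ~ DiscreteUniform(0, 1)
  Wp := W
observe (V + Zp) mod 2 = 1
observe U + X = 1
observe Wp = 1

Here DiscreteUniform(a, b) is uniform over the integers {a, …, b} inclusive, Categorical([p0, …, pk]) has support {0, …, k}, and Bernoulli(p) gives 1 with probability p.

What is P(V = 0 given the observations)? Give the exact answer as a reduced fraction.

Enumerate traces; 16 have nonzero weight after conditioning:
  (Y=0, Z=0, X=0, V=1, U=1, W=1) weight 1/96
  (Y=0, Z=0, X=1, V=1, U=0, W=1) weight 1/480
  (Y=0, Z=1, X=0, V=0, U=1, W=0) weight 1/96
  (Y=0, Z=1, X=1, V=0, U=0, W=0) weight 1/480
  (Y=0, Z=2, X=0, V=1, U=1, W=1) weight 1/96
  (Y=0, Z=2, X=1, V=1, U=0, W=1) weight 1/480
  (Y=0, Z=3, X=0, V=0, U=1, W=0) weight 1/96
  (Y=0, Z=3, X=1, V=0, U=0, W=0) weight 1/480
  … 8 more
Group by V:
  weight(V=0) = 13/240
  weight(V=1) = 11/240
Total weight = 13/240 + 11/240 = 1/10
P(V=0 | obs) = 13/240 / 1/10 = 13/24
P(V=1 | obs) = 11/240 / 1/10 = 11/24

P(V = 0 | obs) = 13/24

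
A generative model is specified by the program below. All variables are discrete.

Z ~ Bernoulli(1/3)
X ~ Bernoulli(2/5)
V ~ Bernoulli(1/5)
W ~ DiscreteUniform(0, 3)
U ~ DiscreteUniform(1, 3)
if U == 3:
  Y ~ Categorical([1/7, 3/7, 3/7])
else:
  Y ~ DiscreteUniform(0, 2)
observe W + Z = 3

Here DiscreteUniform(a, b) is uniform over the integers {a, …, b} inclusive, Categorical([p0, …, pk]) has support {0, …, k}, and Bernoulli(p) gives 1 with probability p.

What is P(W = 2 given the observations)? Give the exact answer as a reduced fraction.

P(W = 2 | obs) = 1/3

Enumerate traces; 72 have nonzero weight after conditioning:
  (Z=0, X=0, V=0, W=3, U=1, Y=0) weight 2/225
  (Z=0, X=0, V=0, W=3, U=1, Y=1) weight 2/225
  (Z=0, X=0, V=0, W=3, U=1, Y=2) weight 2/225
  (Z=0, X=0, V=0, W=3, U=2, Y=0) weight 2/225
  (Z=0, X=0, V=0, W=3, U=2, Y=1) weight 2/225
  (Z=0, X=0, V=0, W=3, U=2, Y=2) weight 2/225
  (Z=0, X=0, V=0, W=3, U=3, Y=0) weight 2/525
  (Z=0, X=0, V=0, W=3, U=3, Y=1) weight 2/175
  (Z=1, X=0, V=0, W=2, U=1, Y=0) weight 1/225
  … 63 more
Group by W:
  weight(W=2) = 1/12
  weight(W=3) = 1/6
Total weight = 1/12 + 1/6 = 1/4
P(W=2 | obs) = 1/12 / 1/4 = 1/3
P(W=3 | obs) = 1/6 / 1/4 = 2/3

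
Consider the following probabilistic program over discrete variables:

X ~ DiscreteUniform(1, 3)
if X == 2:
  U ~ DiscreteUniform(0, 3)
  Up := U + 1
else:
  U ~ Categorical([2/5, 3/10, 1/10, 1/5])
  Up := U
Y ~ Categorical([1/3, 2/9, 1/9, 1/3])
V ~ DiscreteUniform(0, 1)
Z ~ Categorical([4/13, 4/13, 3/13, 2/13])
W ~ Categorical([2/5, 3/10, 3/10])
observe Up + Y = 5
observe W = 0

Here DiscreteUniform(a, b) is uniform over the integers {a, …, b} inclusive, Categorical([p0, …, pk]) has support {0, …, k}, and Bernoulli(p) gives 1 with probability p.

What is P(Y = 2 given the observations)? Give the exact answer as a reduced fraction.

P(Y = 2 | obs) = 13/50

Enumerate traces; 56 have nonzero weight after conditioning:
  (X=1, U=2, Y=3, V=0, Z=0, W=0) weight 2/2925
  (X=1, U=2, Y=3, V=0, Z=1, W=0) weight 2/2925
  (X=1, U=2, Y=3, V=0, Z=2, W=0) weight 1/1950
  (X=1, U=2, Y=3, V=0, Z=3, W=0) weight 1/2925
  (X=1, U=2, Y=3, V=1, Z=0, W=0) weight 2/2925
  (X=1, U=2, Y=3, V=1, Z=1, W=0) weight 2/2925
  (X=1, U=2, Y=3, V=1, Z=2, W=0) weight 1/1950
  (X=1, U=2, Y=3, V=1, Z=3, W=0) weight 1/2925
  (X=1, U=3, Y=2, V=0, Z=0, W=0) weight 4/8775
  (X=2, U=3, Y=1, V=0, Z=0, W=0) weight 2/1755
  … 46 more
Group by Y:
  weight(Y=1) = 1/135
  weight(Y=2) = 13/1350
  weight(Y=3) = 1/50
Total weight = 1/135 + 13/1350 + 1/50 = 1/27
P(Y=1 | obs) = 1/135 / 1/27 = 1/5
P(Y=2 | obs) = 13/1350 / 1/27 = 13/50
P(Y=3 | obs) = 1/50 / 1/27 = 27/50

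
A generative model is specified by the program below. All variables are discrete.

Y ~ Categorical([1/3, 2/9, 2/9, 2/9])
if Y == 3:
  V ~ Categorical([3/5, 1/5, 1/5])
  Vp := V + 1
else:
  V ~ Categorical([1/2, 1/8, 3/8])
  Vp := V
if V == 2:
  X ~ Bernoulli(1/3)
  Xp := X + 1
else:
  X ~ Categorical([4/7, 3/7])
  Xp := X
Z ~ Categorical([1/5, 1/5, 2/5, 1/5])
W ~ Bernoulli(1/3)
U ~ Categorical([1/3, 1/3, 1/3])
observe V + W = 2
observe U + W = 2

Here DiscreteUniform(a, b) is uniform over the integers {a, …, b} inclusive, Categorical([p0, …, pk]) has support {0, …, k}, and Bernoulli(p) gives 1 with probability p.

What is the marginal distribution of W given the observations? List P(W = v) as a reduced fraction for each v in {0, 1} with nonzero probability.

Enumerate traces; 64 have nonzero weight after conditioning:
  (Y=0, V=1, X=0, Z=0, W=1, U=1) weight 1/1890
  (Y=0, V=1, X=0, Z=1, W=1, U=1) weight 1/1890
  (Y=0, V=1, X=0, Z=2, W=1, U=1) weight 1/945
  (Y=0, V=1, X=0, Z=3, W=1, U=1) weight 1/1890
  (Y=0, V=1, X=1, Z=0, W=1, U=1) weight 1/2520
  (Y=0, V=1, X=1, Z=1, W=1, U=1) weight 1/2520
  (Y=0, V=1, X=1, Z=2, W=1, U=1) weight 1/1260
  (Y=0, V=1, X=1, Z=3, W=1, U=1) weight 1/2520
  (Y=0, V=2, X=0, Z=0, W=0, U=2) weight 1/270
  … 55 more
Group by W:
  weight(W=0) = 121/1620
  weight(W=1) = 17/1080
Total weight = 121/1620 + 17/1080 = 293/3240
P(W=0 | obs) = 121/1620 / 293/3240 = 242/293
P(W=1 | obs) = 17/1080 / 293/3240 = 51/293

P(W=0) = 242/293, P(W=1) = 51/293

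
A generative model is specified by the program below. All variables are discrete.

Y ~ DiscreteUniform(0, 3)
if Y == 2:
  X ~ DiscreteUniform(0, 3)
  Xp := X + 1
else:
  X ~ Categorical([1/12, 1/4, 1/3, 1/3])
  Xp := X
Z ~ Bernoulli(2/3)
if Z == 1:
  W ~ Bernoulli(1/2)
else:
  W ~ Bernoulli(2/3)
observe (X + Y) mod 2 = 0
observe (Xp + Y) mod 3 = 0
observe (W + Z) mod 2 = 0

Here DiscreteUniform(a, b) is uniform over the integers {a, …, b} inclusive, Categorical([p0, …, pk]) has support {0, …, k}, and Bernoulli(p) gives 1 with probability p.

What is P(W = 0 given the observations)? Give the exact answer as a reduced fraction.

P(W = 0 | obs) = 1/4

Enumerate traces; 6 have nonzero weight after conditioning:
  (Y=0, X=0, Z=0, W=0) weight 1/432
  (Y=0, X=0, Z=1, W=1) weight 1/144
  (Y=2, X=0, Z=0, W=0) weight 1/144
  (Y=2, X=0, Z=1, W=1) weight 1/48
  (Y=3, X=3, Z=0, W=0) weight 1/108
  (Y=3, X=3, Z=1, W=1) weight 1/36
Group by W:
  weight(W=0) = 1/54
  weight(W=1) = 1/18
Total weight = 1/54 + 1/18 = 2/27
P(W=0 | obs) = 1/54 / 2/27 = 1/4
P(W=1 | obs) = 1/18 / 2/27 = 3/4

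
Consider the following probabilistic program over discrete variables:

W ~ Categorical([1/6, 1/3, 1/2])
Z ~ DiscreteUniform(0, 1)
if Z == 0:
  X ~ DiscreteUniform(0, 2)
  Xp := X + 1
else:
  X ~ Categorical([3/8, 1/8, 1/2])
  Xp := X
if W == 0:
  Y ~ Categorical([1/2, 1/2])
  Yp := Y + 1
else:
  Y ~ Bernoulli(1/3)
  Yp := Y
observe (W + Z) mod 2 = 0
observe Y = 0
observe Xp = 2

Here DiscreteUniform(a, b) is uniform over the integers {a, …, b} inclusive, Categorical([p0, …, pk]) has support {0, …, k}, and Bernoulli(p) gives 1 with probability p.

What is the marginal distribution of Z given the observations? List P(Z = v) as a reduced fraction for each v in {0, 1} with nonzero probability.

Enumerate traces; 3 have nonzero weight after conditioning:
  (W=0, Z=0, X=1, Y=0) weight 1/72
  (W=1, Z=1, X=2, Y=0) weight 1/18
  (W=2, Z=0, X=1, Y=0) weight 1/18
Group by Z:
  weight(Z=0) = 5/72
  weight(Z=1) = 1/18
Total weight = 5/72 + 1/18 = 1/8
P(Z=0 | obs) = 5/72 / 1/8 = 5/9
P(Z=1 | obs) = 1/18 / 1/8 = 4/9

P(Z=0) = 5/9, P(Z=1) = 4/9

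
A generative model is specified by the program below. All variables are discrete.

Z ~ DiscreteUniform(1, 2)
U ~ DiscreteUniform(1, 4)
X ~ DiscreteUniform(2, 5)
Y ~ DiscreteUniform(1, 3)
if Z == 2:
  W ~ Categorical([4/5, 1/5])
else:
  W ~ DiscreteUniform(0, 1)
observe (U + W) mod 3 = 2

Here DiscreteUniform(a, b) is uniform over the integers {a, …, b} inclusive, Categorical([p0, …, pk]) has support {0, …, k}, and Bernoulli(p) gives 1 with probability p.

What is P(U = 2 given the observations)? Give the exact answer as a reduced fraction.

Enumerate traces; 72 have nonzero weight after conditioning:
  (Z=1, U=1, X=2, Y=1, W=1) weight 1/192
  (Z=1, U=1, X=2, Y=2, W=1) weight 1/192
  (Z=1, U=1, X=2, Y=3, W=1) weight 1/192
  (Z=1, U=1, X=3, Y=1, W=1) weight 1/192
  (Z=1, U=1, X=3, Y=2, W=1) weight 1/192
  (Z=1, U=1, X=3, Y=3, W=1) weight 1/192
  (Z=1, U=1, X=4, Y=1, W=1) weight 1/192
  (Z=1, U=1, X=4, Y=2, W=1) weight 1/192
  (Z=1, U=2, X=2, Y=1, W=0) weight 1/192
  (Z=1, U=4, X=2, Y=1, W=1) weight 1/192
  … 62 more
Group by U:
  weight(U=1) = 7/80
  weight(U=2) = 13/80
  weight(U=4) = 7/80
Total weight = 7/80 + 13/80 + 7/80 = 27/80
P(U=1 | obs) = 7/80 / 27/80 = 7/27
P(U=2 | obs) = 13/80 / 27/80 = 13/27
P(U=4 | obs) = 7/80 / 27/80 = 7/27

P(U = 2 | obs) = 13/27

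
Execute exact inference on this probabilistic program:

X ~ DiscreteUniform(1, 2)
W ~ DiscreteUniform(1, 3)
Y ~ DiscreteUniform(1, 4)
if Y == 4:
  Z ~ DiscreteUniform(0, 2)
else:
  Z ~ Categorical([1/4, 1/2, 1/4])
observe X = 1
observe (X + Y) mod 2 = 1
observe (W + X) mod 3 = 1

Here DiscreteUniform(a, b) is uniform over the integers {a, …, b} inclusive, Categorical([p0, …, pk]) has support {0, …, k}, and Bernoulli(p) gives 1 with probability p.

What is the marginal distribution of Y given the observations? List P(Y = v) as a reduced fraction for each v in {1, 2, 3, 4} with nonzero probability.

P(Y=2) = 1/2, P(Y=4) = 1/2

Enumerate traces; 6 have nonzero weight after conditioning:
  (X=1, W=3, Y=2, Z=0) weight 1/96
  (X=1, W=3, Y=2, Z=1) weight 1/48
  (X=1, W=3, Y=2, Z=2) weight 1/96
  (X=1, W=3, Y=4, Z=0) weight 1/72
  (X=1, W=3, Y=4, Z=1) weight 1/72
  (X=1, W=3, Y=4, Z=2) weight 1/72
Group by Y:
  weight(Y=2) = 1/24
  weight(Y=4) = 1/24
Total weight = 1/24 + 1/24 = 1/12
P(Y=2 | obs) = 1/24 / 1/12 = 1/2
P(Y=4 | obs) = 1/24 / 1/12 = 1/2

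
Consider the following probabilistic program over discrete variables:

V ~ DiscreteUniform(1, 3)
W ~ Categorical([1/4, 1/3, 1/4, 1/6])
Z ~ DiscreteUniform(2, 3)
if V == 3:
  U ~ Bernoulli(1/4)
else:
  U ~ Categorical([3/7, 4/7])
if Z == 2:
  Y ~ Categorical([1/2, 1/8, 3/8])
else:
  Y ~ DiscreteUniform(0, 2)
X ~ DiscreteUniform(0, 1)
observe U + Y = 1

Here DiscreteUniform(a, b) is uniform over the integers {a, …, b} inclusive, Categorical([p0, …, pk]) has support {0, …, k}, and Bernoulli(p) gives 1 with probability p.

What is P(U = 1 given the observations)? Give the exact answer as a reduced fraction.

P(U = 1 | obs) = 52/85

Enumerate traces; 96 have nonzero weight after conditioning:
  (V=1, W=0, Z=2, U=0, Y=1, X=0) weight 1/896
  (V=1, W=0, Z=2, U=0, Y=1, X=1) weight 1/896
  (V=1, W=0, Z=2, U=1, Y=0, X=0) weight 1/168
  (V=1, W=0, Z=2, U=1, Y=0, X=1) weight 1/168
  (V=1, W=0, Z=3, U=0, Y=1, X=0) weight 1/336
  (V=1, W=0, Z=3, U=0, Y=1, X=1) weight 1/336
  (V=1, W=0, Z=3, U=1, Y=0, X=0) weight 1/252
  (V=1, W=0, Z=3, U=1, Y=0, X=1) weight 1/252
  … 88 more
Group by U:
  weight(U=0) = 55/448
  weight(U=1) = 65/336
Total weight = 55/448 + 65/336 = 425/1344
P(U=0 | obs) = 55/448 / 425/1344 = 33/85
P(U=1 | obs) = 65/336 / 425/1344 = 52/85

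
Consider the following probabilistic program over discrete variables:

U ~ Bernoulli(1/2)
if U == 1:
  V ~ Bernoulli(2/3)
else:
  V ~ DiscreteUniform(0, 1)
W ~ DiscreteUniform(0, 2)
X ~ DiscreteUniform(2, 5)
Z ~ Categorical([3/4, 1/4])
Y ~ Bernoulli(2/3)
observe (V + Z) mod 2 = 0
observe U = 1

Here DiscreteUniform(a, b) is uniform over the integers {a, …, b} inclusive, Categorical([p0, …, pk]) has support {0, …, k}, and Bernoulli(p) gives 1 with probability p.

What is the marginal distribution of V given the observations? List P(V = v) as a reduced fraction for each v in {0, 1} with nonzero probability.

Enumerate traces; 48 have nonzero weight after conditioning:
  (U=1, V=0, W=0, X=2, Z=0, Y=0) weight 1/288
  (U=1, V=0, W=0, X=2, Z=0, Y=1) weight 1/144
  (U=1, V=0, W=0, X=3, Z=0, Y=0) weight 1/288
  (U=1, V=0, W=0, X=3, Z=0, Y=1) weight 1/144
  (U=1, V=0, W=0, X=4, Z=0, Y=0) weight 1/288
  (U=1, V=0, W=0, X=4, Z=0, Y=1) weight 1/144
  (U=1, V=0, W=0, X=5, Z=0, Y=0) weight 1/288
  (U=1, V=0, W=0, X=5, Z=0, Y=1) weight 1/144
  (U=1, V=1, W=0, X=2, Z=1, Y=0) weight 1/432
  … 39 more
Group by V:
  weight(V=0) = 1/8
  weight(V=1) = 1/12
Total weight = 1/8 + 1/12 = 5/24
P(V=0 | obs) = 1/8 / 5/24 = 3/5
P(V=1 | obs) = 1/12 / 5/24 = 2/5

P(V=0) = 3/5, P(V=1) = 2/5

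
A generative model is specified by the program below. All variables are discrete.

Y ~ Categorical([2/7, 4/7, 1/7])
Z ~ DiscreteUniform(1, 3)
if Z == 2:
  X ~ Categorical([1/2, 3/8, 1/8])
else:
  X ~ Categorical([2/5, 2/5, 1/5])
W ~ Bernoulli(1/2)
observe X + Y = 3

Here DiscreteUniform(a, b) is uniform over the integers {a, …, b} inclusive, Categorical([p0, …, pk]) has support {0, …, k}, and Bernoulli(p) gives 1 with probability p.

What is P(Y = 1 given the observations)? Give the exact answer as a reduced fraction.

Enumerate traces; 12 have nonzero weight after conditioning:
  (Y=1, Z=1, X=2, W=0) weight 2/105
  (Y=1, Z=1, X=2, W=1) weight 2/105
  (Y=1, Z=2, X=2, W=0) weight 1/84
  (Y=1, Z=2, X=2, W=1) weight 1/84
  (Y=1, Z=3, X=2, W=0) weight 2/105
  (Y=1, Z=3, X=2, W=1) weight 2/105
  (Y=2, Z=1, X=1, W=0) weight 1/105
  (Y=2, Z=1, X=1, W=1) weight 1/105
  … 4 more
Group by Y:
  weight(Y=1) = 1/10
  weight(Y=2) = 47/840
Total weight = 1/10 + 47/840 = 131/840
P(Y=1 | obs) = 1/10 / 131/840 = 84/131
P(Y=2 | obs) = 47/840 / 131/840 = 47/131

P(Y = 1 | obs) = 84/131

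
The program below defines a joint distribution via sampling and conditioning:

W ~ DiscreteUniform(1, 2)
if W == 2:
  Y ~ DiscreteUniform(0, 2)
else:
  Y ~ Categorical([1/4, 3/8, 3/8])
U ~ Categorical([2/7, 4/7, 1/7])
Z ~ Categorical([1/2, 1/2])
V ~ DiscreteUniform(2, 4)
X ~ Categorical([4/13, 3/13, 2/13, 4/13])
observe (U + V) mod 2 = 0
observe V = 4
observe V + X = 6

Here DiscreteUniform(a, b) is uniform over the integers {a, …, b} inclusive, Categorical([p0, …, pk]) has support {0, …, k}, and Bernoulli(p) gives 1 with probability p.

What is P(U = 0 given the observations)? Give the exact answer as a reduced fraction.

Enumerate traces; 24 have nonzero weight after conditioning:
  (W=1, Y=0, U=0, Z=0, V=4, X=2) weight 1/1092
  (W=1, Y=0, U=0, Z=1, V=4, X=2) weight 1/1092
  (W=1, Y=0, U=2, Z=0, V=4, X=2) weight 1/2184
  (W=1, Y=0, U=2, Z=1, V=4, X=2) weight 1/2184
  (W=1, Y=1, U=0, Z=0, V=4, X=2) weight 1/728
  (W=1, Y=1, U=0, Z=1, V=4, X=2) weight 1/728
  (W=1, Y=1, U=2, Z=0, V=4, X=2) weight 1/1456
  (W=1, Y=1, U=2, Z=1, V=4, X=2) weight 1/1456
  … 16 more
Group by U:
  weight(U=0) = 4/273
  weight(U=2) = 2/273
Total weight = 4/273 + 2/273 = 2/91
P(U=0 | obs) = 4/273 / 2/91 = 2/3
P(U=2 | obs) = 2/273 / 2/91 = 1/3

P(U = 0 | obs) = 2/3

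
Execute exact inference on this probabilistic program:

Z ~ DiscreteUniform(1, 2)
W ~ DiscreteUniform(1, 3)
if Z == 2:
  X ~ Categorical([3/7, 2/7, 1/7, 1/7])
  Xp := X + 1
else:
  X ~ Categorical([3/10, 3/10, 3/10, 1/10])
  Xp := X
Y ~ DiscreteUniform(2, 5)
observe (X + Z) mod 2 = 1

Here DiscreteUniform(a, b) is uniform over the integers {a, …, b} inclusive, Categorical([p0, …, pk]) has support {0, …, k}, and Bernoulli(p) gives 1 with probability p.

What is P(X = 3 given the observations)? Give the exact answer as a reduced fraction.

P(X = 3 | obs) = 5/36

Enumerate traces; 48 have nonzero weight after conditioning:
  (Z=1, W=1, X=0, Y=2) weight 1/80
  (Z=1, W=1, X=0, Y=3) weight 1/80
  (Z=1, W=1, X=0, Y=4) weight 1/80
  (Z=1, W=1, X=0, Y=5) weight 1/80
  (Z=1, W=1, X=2, Y=2) weight 1/80
  (Z=1, W=1, X=2, Y=3) weight 1/80
  (Z=1, W=1, X=2, Y=4) weight 1/80
  (Z=1, W=1, X=2, Y=5) weight 1/80
  (Z=2, W=1, X=1, Y=2) weight 1/84
  (Z=2, W=1, X=3, Y=2) weight 1/168
  … 38 more
Group by X:
  weight(X=0) = 3/20
  weight(X=1) = 1/7
  weight(X=2) = 3/20
  weight(X=3) = 1/14
Total weight = 3/20 + 1/7 + 3/20 + 1/14 = 18/35
P(X=0 | obs) = 3/20 / 18/35 = 7/24
P(X=1 | obs) = 1/7 / 18/35 = 5/18
P(X=2 | obs) = 3/20 / 18/35 = 7/24
P(X=3 | obs) = 1/14 / 18/35 = 5/36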